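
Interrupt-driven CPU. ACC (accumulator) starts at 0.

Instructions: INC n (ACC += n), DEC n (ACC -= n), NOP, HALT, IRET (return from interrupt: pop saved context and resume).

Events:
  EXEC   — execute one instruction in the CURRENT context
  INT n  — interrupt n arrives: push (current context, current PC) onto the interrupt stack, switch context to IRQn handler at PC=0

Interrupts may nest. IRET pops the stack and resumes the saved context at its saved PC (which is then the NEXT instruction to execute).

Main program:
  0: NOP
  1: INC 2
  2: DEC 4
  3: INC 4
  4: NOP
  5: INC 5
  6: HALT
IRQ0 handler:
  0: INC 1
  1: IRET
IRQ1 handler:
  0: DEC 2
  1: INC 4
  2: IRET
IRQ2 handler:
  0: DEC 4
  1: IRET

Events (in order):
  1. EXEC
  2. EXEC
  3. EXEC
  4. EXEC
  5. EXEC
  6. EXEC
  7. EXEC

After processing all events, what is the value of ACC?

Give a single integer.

Event 1 (EXEC): [MAIN] PC=0: NOP
Event 2 (EXEC): [MAIN] PC=1: INC 2 -> ACC=2
Event 3 (EXEC): [MAIN] PC=2: DEC 4 -> ACC=-2
Event 4 (EXEC): [MAIN] PC=3: INC 4 -> ACC=2
Event 5 (EXEC): [MAIN] PC=4: NOP
Event 6 (EXEC): [MAIN] PC=5: INC 5 -> ACC=7
Event 7 (EXEC): [MAIN] PC=6: HALT

Answer: 7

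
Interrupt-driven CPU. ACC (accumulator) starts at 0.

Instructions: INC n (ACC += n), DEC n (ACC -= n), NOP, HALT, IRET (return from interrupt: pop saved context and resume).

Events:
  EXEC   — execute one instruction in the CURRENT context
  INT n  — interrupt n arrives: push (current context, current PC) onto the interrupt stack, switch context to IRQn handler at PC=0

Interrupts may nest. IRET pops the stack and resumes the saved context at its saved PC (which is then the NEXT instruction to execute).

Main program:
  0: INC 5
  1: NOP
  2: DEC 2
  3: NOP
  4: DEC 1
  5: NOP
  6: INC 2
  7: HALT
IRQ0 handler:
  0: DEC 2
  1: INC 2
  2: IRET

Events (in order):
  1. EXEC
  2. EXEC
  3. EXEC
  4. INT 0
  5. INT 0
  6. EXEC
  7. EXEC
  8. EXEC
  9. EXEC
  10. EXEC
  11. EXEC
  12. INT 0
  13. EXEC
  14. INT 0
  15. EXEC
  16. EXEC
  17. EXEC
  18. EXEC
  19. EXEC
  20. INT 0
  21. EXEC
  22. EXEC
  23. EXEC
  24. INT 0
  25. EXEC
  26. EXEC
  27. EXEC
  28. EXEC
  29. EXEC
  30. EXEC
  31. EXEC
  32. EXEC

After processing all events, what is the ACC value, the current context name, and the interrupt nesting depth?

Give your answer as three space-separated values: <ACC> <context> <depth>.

Event 1 (EXEC): [MAIN] PC=0: INC 5 -> ACC=5
Event 2 (EXEC): [MAIN] PC=1: NOP
Event 3 (EXEC): [MAIN] PC=2: DEC 2 -> ACC=3
Event 4 (INT 0): INT 0 arrives: push (MAIN, PC=3), enter IRQ0 at PC=0 (depth now 1)
Event 5 (INT 0): INT 0 arrives: push (IRQ0, PC=0), enter IRQ0 at PC=0 (depth now 2)
Event 6 (EXEC): [IRQ0] PC=0: DEC 2 -> ACC=1
Event 7 (EXEC): [IRQ0] PC=1: INC 2 -> ACC=3
Event 8 (EXEC): [IRQ0] PC=2: IRET -> resume IRQ0 at PC=0 (depth now 1)
Event 9 (EXEC): [IRQ0] PC=0: DEC 2 -> ACC=1
Event 10 (EXEC): [IRQ0] PC=1: INC 2 -> ACC=3
Event 11 (EXEC): [IRQ0] PC=2: IRET -> resume MAIN at PC=3 (depth now 0)
Event 12 (INT 0): INT 0 arrives: push (MAIN, PC=3), enter IRQ0 at PC=0 (depth now 1)
Event 13 (EXEC): [IRQ0] PC=0: DEC 2 -> ACC=1
Event 14 (INT 0): INT 0 arrives: push (IRQ0, PC=1), enter IRQ0 at PC=0 (depth now 2)
Event 15 (EXEC): [IRQ0] PC=0: DEC 2 -> ACC=-1
Event 16 (EXEC): [IRQ0] PC=1: INC 2 -> ACC=1
Event 17 (EXEC): [IRQ0] PC=2: IRET -> resume IRQ0 at PC=1 (depth now 1)
Event 18 (EXEC): [IRQ0] PC=1: INC 2 -> ACC=3
Event 19 (EXEC): [IRQ0] PC=2: IRET -> resume MAIN at PC=3 (depth now 0)
Event 20 (INT 0): INT 0 arrives: push (MAIN, PC=3), enter IRQ0 at PC=0 (depth now 1)
Event 21 (EXEC): [IRQ0] PC=0: DEC 2 -> ACC=1
Event 22 (EXEC): [IRQ0] PC=1: INC 2 -> ACC=3
Event 23 (EXEC): [IRQ0] PC=2: IRET -> resume MAIN at PC=3 (depth now 0)
Event 24 (INT 0): INT 0 arrives: push (MAIN, PC=3), enter IRQ0 at PC=0 (depth now 1)
Event 25 (EXEC): [IRQ0] PC=0: DEC 2 -> ACC=1
Event 26 (EXEC): [IRQ0] PC=1: INC 2 -> ACC=3
Event 27 (EXEC): [IRQ0] PC=2: IRET -> resume MAIN at PC=3 (depth now 0)
Event 28 (EXEC): [MAIN] PC=3: NOP
Event 29 (EXEC): [MAIN] PC=4: DEC 1 -> ACC=2
Event 30 (EXEC): [MAIN] PC=5: NOP
Event 31 (EXEC): [MAIN] PC=6: INC 2 -> ACC=4
Event 32 (EXEC): [MAIN] PC=7: HALT

Answer: 4 MAIN 0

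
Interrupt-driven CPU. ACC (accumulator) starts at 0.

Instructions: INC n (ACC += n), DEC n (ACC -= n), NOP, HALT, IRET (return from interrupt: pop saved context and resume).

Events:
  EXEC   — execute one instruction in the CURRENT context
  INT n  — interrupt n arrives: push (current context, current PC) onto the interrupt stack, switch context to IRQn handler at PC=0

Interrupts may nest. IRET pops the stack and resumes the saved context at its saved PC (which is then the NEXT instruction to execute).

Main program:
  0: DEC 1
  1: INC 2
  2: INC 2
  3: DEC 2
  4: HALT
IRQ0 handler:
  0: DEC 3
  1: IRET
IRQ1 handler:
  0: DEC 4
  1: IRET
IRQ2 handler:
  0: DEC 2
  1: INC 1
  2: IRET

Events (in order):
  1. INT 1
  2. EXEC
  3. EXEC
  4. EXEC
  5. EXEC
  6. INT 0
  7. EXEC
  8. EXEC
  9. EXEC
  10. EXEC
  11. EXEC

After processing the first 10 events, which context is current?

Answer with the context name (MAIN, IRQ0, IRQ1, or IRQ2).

Answer: MAIN

Derivation:
Event 1 (INT 1): INT 1 arrives: push (MAIN, PC=0), enter IRQ1 at PC=0 (depth now 1)
Event 2 (EXEC): [IRQ1] PC=0: DEC 4 -> ACC=-4
Event 3 (EXEC): [IRQ1] PC=1: IRET -> resume MAIN at PC=0 (depth now 0)
Event 4 (EXEC): [MAIN] PC=0: DEC 1 -> ACC=-5
Event 5 (EXEC): [MAIN] PC=1: INC 2 -> ACC=-3
Event 6 (INT 0): INT 0 arrives: push (MAIN, PC=2), enter IRQ0 at PC=0 (depth now 1)
Event 7 (EXEC): [IRQ0] PC=0: DEC 3 -> ACC=-6
Event 8 (EXEC): [IRQ0] PC=1: IRET -> resume MAIN at PC=2 (depth now 0)
Event 9 (EXEC): [MAIN] PC=2: INC 2 -> ACC=-4
Event 10 (EXEC): [MAIN] PC=3: DEC 2 -> ACC=-6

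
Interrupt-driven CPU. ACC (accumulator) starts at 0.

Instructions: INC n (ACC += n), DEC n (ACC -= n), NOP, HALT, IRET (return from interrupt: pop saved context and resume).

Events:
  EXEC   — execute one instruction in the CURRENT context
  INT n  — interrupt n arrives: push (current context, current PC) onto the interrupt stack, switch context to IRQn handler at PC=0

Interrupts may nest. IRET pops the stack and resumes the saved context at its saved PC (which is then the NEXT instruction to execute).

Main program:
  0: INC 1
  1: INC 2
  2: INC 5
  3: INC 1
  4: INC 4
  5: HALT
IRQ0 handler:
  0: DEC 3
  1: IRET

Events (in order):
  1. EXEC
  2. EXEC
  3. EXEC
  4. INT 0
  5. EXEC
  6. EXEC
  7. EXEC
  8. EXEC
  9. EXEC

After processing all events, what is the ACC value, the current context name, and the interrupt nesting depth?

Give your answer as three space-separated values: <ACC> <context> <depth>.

Event 1 (EXEC): [MAIN] PC=0: INC 1 -> ACC=1
Event 2 (EXEC): [MAIN] PC=1: INC 2 -> ACC=3
Event 3 (EXEC): [MAIN] PC=2: INC 5 -> ACC=8
Event 4 (INT 0): INT 0 arrives: push (MAIN, PC=3), enter IRQ0 at PC=0 (depth now 1)
Event 5 (EXEC): [IRQ0] PC=0: DEC 3 -> ACC=5
Event 6 (EXEC): [IRQ0] PC=1: IRET -> resume MAIN at PC=3 (depth now 0)
Event 7 (EXEC): [MAIN] PC=3: INC 1 -> ACC=6
Event 8 (EXEC): [MAIN] PC=4: INC 4 -> ACC=10
Event 9 (EXEC): [MAIN] PC=5: HALT

Answer: 10 MAIN 0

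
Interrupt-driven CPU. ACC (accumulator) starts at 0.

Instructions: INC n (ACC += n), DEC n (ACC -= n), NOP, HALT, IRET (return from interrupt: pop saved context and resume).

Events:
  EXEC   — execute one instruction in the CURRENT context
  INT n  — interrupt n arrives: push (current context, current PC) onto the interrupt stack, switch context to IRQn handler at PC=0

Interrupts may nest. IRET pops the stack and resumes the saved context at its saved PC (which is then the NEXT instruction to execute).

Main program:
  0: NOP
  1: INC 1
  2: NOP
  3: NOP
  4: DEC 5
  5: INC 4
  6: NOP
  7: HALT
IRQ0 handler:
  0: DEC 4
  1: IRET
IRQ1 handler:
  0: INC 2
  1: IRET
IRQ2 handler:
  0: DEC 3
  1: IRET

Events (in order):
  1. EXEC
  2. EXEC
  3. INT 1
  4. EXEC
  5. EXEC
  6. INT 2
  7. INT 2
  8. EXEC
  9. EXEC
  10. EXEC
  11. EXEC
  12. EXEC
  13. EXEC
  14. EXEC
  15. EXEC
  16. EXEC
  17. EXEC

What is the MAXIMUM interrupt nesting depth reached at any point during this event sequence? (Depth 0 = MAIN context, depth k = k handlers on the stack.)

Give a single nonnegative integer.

Event 1 (EXEC): [MAIN] PC=0: NOP [depth=0]
Event 2 (EXEC): [MAIN] PC=1: INC 1 -> ACC=1 [depth=0]
Event 3 (INT 1): INT 1 arrives: push (MAIN, PC=2), enter IRQ1 at PC=0 (depth now 1) [depth=1]
Event 4 (EXEC): [IRQ1] PC=0: INC 2 -> ACC=3 [depth=1]
Event 5 (EXEC): [IRQ1] PC=1: IRET -> resume MAIN at PC=2 (depth now 0) [depth=0]
Event 6 (INT 2): INT 2 arrives: push (MAIN, PC=2), enter IRQ2 at PC=0 (depth now 1) [depth=1]
Event 7 (INT 2): INT 2 arrives: push (IRQ2, PC=0), enter IRQ2 at PC=0 (depth now 2) [depth=2]
Event 8 (EXEC): [IRQ2] PC=0: DEC 3 -> ACC=0 [depth=2]
Event 9 (EXEC): [IRQ2] PC=1: IRET -> resume IRQ2 at PC=0 (depth now 1) [depth=1]
Event 10 (EXEC): [IRQ2] PC=0: DEC 3 -> ACC=-3 [depth=1]
Event 11 (EXEC): [IRQ2] PC=1: IRET -> resume MAIN at PC=2 (depth now 0) [depth=0]
Event 12 (EXEC): [MAIN] PC=2: NOP [depth=0]
Event 13 (EXEC): [MAIN] PC=3: NOP [depth=0]
Event 14 (EXEC): [MAIN] PC=4: DEC 5 -> ACC=-8 [depth=0]
Event 15 (EXEC): [MAIN] PC=5: INC 4 -> ACC=-4 [depth=0]
Event 16 (EXEC): [MAIN] PC=6: NOP [depth=0]
Event 17 (EXEC): [MAIN] PC=7: HALT [depth=0]
Max depth observed: 2

Answer: 2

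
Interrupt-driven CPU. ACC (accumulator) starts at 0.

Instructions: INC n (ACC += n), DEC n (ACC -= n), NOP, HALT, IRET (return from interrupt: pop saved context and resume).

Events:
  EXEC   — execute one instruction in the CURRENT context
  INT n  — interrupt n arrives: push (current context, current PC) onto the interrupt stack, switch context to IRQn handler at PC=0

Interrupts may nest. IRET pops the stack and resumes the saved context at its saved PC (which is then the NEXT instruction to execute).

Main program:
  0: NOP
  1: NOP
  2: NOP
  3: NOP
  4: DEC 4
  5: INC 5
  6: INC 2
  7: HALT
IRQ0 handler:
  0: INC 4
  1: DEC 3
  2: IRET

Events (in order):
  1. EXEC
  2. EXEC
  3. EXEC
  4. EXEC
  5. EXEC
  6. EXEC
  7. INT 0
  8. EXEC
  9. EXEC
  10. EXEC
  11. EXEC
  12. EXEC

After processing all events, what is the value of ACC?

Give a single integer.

Answer: 4

Derivation:
Event 1 (EXEC): [MAIN] PC=0: NOP
Event 2 (EXEC): [MAIN] PC=1: NOP
Event 3 (EXEC): [MAIN] PC=2: NOP
Event 4 (EXEC): [MAIN] PC=3: NOP
Event 5 (EXEC): [MAIN] PC=4: DEC 4 -> ACC=-4
Event 6 (EXEC): [MAIN] PC=5: INC 5 -> ACC=1
Event 7 (INT 0): INT 0 arrives: push (MAIN, PC=6), enter IRQ0 at PC=0 (depth now 1)
Event 8 (EXEC): [IRQ0] PC=0: INC 4 -> ACC=5
Event 9 (EXEC): [IRQ0] PC=1: DEC 3 -> ACC=2
Event 10 (EXEC): [IRQ0] PC=2: IRET -> resume MAIN at PC=6 (depth now 0)
Event 11 (EXEC): [MAIN] PC=6: INC 2 -> ACC=4
Event 12 (EXEC): [MAIN] PC=7: HALT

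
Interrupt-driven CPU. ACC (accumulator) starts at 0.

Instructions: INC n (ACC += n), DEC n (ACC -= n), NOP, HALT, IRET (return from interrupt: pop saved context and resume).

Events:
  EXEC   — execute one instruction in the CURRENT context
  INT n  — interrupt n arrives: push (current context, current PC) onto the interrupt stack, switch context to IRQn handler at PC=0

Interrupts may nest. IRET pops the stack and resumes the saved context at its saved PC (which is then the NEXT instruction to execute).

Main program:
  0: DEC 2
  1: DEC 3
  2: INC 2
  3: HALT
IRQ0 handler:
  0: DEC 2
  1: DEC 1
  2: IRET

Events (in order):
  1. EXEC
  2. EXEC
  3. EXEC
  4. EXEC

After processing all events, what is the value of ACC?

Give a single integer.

Event 1 (EXEC): [MAIN] PC=0: DEC 2 -> ACC=-2
Event 2 (EXEC): [MAIN] PC=1: DEC 3 -> ACC=-5
Event 3 (EXEC): [MAIN] PC=2: INC 2 -> ACC=-3
Event 4 (EXEC): [MAIN] PC=3: HALT

Answer: -3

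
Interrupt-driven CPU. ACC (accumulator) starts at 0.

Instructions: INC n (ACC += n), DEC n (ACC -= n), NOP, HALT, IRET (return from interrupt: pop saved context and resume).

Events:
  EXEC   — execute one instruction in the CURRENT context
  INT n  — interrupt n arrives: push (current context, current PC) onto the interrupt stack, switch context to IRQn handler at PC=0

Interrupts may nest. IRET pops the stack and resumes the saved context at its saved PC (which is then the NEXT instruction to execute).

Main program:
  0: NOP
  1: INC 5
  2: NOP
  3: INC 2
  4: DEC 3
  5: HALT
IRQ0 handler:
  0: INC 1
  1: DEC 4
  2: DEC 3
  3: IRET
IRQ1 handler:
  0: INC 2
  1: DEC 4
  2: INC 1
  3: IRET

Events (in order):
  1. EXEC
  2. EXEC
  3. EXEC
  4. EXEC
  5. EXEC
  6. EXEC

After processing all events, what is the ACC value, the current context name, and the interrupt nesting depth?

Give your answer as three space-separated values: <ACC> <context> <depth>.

Event 1 (EXEC): [MAIN] PC=0: NOP
Event 2 (EXEC): [MAIN] PC=1: INC 5 -> ACC=5
Event 3 (EXEC): [MAIN] PC=2: NOP
Event 4 (EXEC): [MAIN] PC=3: INC 2 -> ACC=7
Event 5 (EXEC): [MAIN] PC=4: DEC 3 -> ACC=4
Event 6 (EXEC): [MAIN] PC=5: HALT

Answer: 4 MAIN 0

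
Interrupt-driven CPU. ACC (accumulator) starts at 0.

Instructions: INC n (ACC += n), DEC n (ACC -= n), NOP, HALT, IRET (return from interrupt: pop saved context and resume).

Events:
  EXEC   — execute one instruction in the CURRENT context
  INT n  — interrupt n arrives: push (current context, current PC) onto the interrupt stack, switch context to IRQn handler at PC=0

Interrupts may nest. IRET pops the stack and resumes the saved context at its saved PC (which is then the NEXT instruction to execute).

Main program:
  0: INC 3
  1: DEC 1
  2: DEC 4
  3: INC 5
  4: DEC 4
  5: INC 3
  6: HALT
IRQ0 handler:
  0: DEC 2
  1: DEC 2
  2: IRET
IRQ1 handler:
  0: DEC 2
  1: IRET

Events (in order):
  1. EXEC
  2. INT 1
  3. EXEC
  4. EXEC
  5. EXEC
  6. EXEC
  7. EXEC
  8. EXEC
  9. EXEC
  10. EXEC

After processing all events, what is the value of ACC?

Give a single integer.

Event 1 (EXEC): [MAIN] PC=0: INC 3 -> ACC=3
Event 2 (INT 1): INT 1 arrives: push (MAIN, PC=1), enter IRQ1 at PC=0 (depth now 1)
Event 3 (EXEC): [IRQ1] PC=0: DEC 2 -> ACC=1
Event 4 (EXEC): [IRQ1] PC=1: IRET -> resume MAIN at PC=1 (depth now 0)
Event 5 (EXEC): [MAIN] PC=1: DEC 1 -> ACC=0
Event 6 (EXEC): [MAIN] PC=2: DEC 4 -> ACC=-4
Event 7 (EXEC): [MAIN] PC=3: INC 5 -> ACC=1
Event 8 (EXEC): [MAIN] PC=4: DEC 4 -> ACC=-3
Event 9 (EXEC): [MAIN] PC=5: INC 3 -> ACC=0
Event 10 (EXEC): [MAIN] PC=6: HALT

Answer: 0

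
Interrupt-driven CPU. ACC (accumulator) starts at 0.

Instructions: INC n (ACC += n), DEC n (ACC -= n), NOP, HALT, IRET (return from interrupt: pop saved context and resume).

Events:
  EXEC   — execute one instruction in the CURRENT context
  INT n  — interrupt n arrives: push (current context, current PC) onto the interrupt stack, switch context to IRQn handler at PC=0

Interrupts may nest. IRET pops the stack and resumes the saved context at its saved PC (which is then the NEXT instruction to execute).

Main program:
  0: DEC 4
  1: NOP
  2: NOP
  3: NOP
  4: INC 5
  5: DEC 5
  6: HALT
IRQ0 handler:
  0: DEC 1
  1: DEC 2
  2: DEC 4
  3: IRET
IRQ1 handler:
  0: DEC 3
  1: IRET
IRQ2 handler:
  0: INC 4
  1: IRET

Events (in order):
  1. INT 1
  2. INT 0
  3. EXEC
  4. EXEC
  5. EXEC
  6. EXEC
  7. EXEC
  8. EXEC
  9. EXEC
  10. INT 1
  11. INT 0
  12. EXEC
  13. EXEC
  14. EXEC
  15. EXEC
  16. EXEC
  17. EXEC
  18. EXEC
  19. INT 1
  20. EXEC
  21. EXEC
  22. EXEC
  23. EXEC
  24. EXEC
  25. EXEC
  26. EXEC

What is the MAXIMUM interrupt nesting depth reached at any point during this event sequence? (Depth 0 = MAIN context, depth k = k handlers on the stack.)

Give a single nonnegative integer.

Event 1 (INT 1): INT 1 arrives: push (MAIN, PC=0), enter IRQ1 at PC=0 (depth now 1) [depth=1]
Event 2 (INT 0): INT 0 arrives: push (IRQ1, PC=0), enter IRQ0 at PC=0 (depth now 2) [depth=2]
Event 3 (EXEC): [IRQ0] PC=0: DEC 1 -> ACC=-1 [depth=2]
Event 4 (EXEC): [IRQ0] PC=1: DEC 2 -> ACC=-3 [depth=2]
Event 5 (EXEC): [IRQ0] PC=2: DEC 4 -> ACC=-7 [depth=2]
Event 6 (EXEC): [IRQ0] PC=3: IRET -> resume IRQ1 at PC=0 (depth now 1) [depth=1]
Event 7 (EXEC): [IRQ1] PC=0: DEC 3 -> ACC=-10 [depth=1]
Event 8 (EXEC): [IRQ1] PC=1: IRET -> resume MAIN at PC=0 (depth now 0) [depth=0]
Event 9 (EXEC): [MAIN] PC=0: DEC 4 -> ACC=-14 [depth=0]
Event 10 (INT 1): INT 1 arrives: push (MAIN, PC=1), enter IRQ1 at PC=0 (depth now 1) [depth=1]
Event 11 (INT 0): INT 0 arrives: push (IRQ1, PC=0), enter IRQ0 at PC=0 (depth now 2) [depth=2]
Event 12 (EXEC): [IRQ0] PC=0: DEC 1 -> ACC=-15 [depth=2]
Event 13 (EXEC): [IRQ0] PC=1: DEC 2 -> ACC=-17 [depth=2]
Event 14 (EXEC): [IRQ0] PC=2: DEC 4 -> ACC=-21 [depth=2]
Event 15 (EXEC): [IRQ0] PC=3: IRET -> resume IRQ1 at PC=0 (depth now 1) [depth=1]
Event 16 (EXEC): [IRQ1] PC=0: DEC 3 -> ACC=-24 [depth=1]
Event 17 (EXEC): [IRQ1] PC=1: IRET -> resume MAIN at PC=1 (depth now 0) [depth=0]
Event 18 (EXEC): [MAIN] PC=1: NOP [depth=0]
Event 19 (INT 1): INT 1 arrives: push (MAIN, PC=2), enter IRQ1 at PC=0 (depth now 1) [depth=1]
Event 20 (EXEC): [IRQ1] PC=0: DEC 3 -> ACC=-27 [depth=1]
Event 21 (EXEC): [IRQ1] PC=1: IRET -> resume MAIN at PC=2 (depth now 0) [depth=0]
Event 22 (EXEC): [MAIN] PC=2: NOP [depth=0]
Event 23 (EXEC): [MAIN] PC=3: NOP [depth=0]
Event 24 (EXEC): [MAIN] PC=4: INC 5 -> ACC=-22 [depth=0]
Event 25 (EXEC): [MAIN] PC=5: DEC 5 -> ACC=-27 [depth=0]
Event 26 (EXEC): [MAIN] PC=6: HALT [depth=0]
Max depth observed: 2

Answer: 2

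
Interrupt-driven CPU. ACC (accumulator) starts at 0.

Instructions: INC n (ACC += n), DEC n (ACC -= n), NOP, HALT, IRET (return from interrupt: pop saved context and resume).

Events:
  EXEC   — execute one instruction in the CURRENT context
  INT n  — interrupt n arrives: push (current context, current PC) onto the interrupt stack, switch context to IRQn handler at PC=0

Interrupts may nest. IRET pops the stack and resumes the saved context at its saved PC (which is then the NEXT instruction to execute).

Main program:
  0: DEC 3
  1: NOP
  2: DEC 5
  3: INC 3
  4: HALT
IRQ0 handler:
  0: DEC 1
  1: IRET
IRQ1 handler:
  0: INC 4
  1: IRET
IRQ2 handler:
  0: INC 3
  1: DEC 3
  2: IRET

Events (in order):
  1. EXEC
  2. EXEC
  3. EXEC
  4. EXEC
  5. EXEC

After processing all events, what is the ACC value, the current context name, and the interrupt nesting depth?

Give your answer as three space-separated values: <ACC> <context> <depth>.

Event 1 (EXEC): [MAIN] PC=0: DEC 3 -> ACC=-3
Event 2 (EXEC): [MAIN] PC=1: NOP
Event 3 (EXEC): [MAIN] PC=2: DEC 5 -> ACC=-8
Event 4 (EXEC): [MAIN] PC=3: INC 3 -> ACC=-5
Event 5 (EXEC): [MAIN] PC=4: HALT

Answer: -5 MAIN 0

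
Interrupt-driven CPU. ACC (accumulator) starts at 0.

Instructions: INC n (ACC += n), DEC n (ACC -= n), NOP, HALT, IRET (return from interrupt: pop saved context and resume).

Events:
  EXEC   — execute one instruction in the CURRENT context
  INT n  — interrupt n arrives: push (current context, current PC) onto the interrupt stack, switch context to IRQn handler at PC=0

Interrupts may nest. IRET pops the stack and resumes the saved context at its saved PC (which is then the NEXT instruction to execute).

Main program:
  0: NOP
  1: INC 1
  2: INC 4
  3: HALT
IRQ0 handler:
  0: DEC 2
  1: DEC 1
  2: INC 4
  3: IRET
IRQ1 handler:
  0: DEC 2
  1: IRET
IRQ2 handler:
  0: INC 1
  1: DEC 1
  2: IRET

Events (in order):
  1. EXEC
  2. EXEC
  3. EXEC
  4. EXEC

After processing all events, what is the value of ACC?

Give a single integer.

Answer: 5

Derivation:
Event 1 (EXEC): [MAIN] PC=0: NOP
Event 2 (EXEC): [MAIN] PC=1: INC 1 -> ACC=1
Event 3 (EXEC): [MAIN] PC=2: INC 4 -> ACC=5
Event 4 (EXEC): [MAIN] PC=3: HALT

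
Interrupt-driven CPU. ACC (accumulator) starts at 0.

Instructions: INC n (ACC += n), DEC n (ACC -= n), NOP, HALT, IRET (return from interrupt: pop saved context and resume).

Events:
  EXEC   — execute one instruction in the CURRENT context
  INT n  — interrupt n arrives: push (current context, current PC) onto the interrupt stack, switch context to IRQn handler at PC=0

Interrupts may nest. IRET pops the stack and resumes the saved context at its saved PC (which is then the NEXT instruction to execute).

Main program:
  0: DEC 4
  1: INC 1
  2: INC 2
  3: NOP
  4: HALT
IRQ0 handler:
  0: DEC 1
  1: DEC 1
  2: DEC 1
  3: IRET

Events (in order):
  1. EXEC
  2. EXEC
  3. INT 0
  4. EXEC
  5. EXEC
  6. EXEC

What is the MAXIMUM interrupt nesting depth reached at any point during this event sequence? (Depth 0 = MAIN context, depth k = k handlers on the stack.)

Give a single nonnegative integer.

Answer: 1

Derivation:
Event 1 (EXEC): [MAIN] PC=0: DEC 4 -> ACC=-4 [depth=0]
Event 2 (EXEC): [MAIN] PC=1: INC 1 -> ACC=-3 [depth=0]
Event 3 (INT 0): INT 0 arrives: push (MAIN, PC=2), enter IRQ0 at PC=0 (depth now 1) [depth=1]
Event 4 (EXEC): [IRQ0] PC=0: DEC 1 -> ACC=-4 [depth=1]
Event 5 (EXEC): [IRQ0] PC=1: DEC 1 -> ACC=-5 [depth=1]
Event 6 (EXEC): [IRQ0] PC=2: DEC 1 -> ACC=-6 [depth=1]
Max depth observed: 1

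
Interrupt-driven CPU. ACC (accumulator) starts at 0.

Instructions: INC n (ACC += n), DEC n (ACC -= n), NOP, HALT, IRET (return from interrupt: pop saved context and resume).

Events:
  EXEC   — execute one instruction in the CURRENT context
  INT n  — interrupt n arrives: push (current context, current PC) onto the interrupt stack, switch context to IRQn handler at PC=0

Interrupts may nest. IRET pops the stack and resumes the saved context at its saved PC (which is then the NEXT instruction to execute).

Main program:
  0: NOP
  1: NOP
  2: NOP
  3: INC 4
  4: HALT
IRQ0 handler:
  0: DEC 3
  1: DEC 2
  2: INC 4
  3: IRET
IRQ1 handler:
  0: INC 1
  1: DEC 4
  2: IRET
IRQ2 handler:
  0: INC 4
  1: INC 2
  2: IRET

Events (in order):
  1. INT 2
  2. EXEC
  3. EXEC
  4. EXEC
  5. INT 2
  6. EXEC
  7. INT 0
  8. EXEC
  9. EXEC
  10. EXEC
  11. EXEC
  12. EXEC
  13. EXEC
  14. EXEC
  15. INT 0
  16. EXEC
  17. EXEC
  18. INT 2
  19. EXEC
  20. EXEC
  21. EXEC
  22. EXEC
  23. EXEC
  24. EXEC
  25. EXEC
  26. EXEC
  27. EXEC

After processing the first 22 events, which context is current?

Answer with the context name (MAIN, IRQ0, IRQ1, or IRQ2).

Answer: IRQ0

Derivation:
Event 1 (INT 2): INT 2 arrives: push (MAIN, PC=0), enter IRQ2 at PC=0 (depth now 1)
Event 2 (EXEC): [IRQ2] PC=0: INC 4 -> ACC=4
Event 3 (EXEC): [IRQ2] PC=1: INC 2 -> ACC=6
Event 4 (EXEC): [IRQ2] PC=2: IRET -> resume MAIN at PC=0 (depth now 0)
Event 5 (INT 2): INT 2 arrives: push (MAIN, PC=0), enter IRQ2 at PC=0 (depth now 1)
Event 6 (EXEC): [IRQ2] PC=0: INC 4 -> ACC=10
Event 7 (INT 0): INT 0 arrives: push (IRQ2, PC=1), enter IRQ0 at PC=0 (depth now 2)
Event 8 (EXEC): [IRQ0] PC=0: DEC 3 -> ACC=7
Event 9 (EXEC): [IRQ0] PC=1: DEC 2 -> ACC=5
Event 10 (EXEC): [IRQ0] PC=2: INC 4 -> ACC=9
Event 11 (EXEC): [IRQ0] PC=3: IRET -> resume IRQ2 at PC=1 (depth now 1)
Event 12 (EXEC): [IRQ2] PC=1: INC 2 -> ACC=11
Event 13 (EXEC): [IRQ2] PC=2: IRET -> resume MAIN at PC=0 (depth now 0)
Event 14 (EXEC): [MAIN] PC=0: NOP
Event 15 (INT 0): INT 0 arrives: push (MAIN, PC=1), enter IRQ0 at PC=0 (depth now 1)
Event 16 (EXEC): [IRQ0] PC=0: DEC 3 -> ACC=8
Event 17 (EXEC): [IRQ0] PC=1: DEC 2 -> ACC=6
Event 18 (INT 2): INT 2 arrives: push (IRQ0, PC=2), enter IRQ2 at PC=0 (depth now 2)
Event 19 (EXEC): [IRQ2] PC=0: INC 4 -> ACC=10
Event 20 (EXEC): [IRQ2] PC=1: INC 2 -> ACC=12
Event 21 (EXEC): [IRQ2] PC=2: IRET -> resume IRQ0 at PC=2 (depth now 1)
Event 22 (EXEC): [IRQ0] PC=2: INC 4 -> ACC=16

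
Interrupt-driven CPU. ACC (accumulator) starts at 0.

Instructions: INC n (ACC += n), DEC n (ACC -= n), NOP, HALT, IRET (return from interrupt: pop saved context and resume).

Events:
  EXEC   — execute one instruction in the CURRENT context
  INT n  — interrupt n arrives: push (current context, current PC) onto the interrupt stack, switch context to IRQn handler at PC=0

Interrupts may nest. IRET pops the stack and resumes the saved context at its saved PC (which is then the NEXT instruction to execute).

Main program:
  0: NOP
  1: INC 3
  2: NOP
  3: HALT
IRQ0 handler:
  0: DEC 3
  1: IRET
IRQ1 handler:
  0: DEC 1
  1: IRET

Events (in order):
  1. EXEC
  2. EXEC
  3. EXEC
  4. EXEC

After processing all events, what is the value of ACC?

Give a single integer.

Event 1 (EXEC): [MAIN] PC=0: NOP
Event 2 (EXEC): [MAIN] PC=1: INC 3 -> ACC=3
Event 3 (EXEC): [MAIN] PC=2: NOP
Event 4 (EXEC): [MAIN] PC=3: HALT

Answer: 3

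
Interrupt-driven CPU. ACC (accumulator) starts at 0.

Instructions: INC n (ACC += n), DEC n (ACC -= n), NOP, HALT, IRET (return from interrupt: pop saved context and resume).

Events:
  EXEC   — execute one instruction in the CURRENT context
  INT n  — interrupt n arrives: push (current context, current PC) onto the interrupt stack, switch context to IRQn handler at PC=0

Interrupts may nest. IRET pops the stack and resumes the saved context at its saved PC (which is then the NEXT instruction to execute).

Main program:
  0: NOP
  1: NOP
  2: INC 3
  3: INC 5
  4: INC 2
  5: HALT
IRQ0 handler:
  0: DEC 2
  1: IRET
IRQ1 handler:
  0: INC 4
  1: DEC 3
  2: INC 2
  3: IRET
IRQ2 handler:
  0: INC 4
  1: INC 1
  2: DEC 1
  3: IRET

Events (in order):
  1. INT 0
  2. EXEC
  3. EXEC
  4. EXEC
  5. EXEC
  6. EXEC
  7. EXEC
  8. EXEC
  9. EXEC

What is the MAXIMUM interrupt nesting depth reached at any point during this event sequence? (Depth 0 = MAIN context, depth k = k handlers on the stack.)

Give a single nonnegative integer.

Event 1 (INT 0): INT 0 arrives: push (MAIN, PC=0), enter IRQ0 at PC=0 (depth now 1) [depth=1]
Event 2 (EXEC): [IRQ0] PC=0: DEC 2 -> ACC=-2 [depth=1]
Event 3 (EXEC): [IRQ0] PC=1: IRET -> resume MAIN at PC=0 (depth now 0) [depth=0]
Event 4 (EXEC): [MAIN] PC=0: NOP [depth=0]
Event 5 (EXEC): [MAIN] PC=1: NOP [depth=0]
Event 6 (EXEC): [MAIN] PC=2: INC 3 -> ACC=1 [depth=0]
Event 7 (EXEC): [MAIN] PC=3: INC 5 -> ACC=6 [depth=0]
Event 8 (EXEC): [MAIN] PC=4: INC 2 -> ACC=8 [depth=0]
Event 9 (EXEC): [MAIN] PC=5: HALT [depth=0]
Max depth observed: 1

Answer: 1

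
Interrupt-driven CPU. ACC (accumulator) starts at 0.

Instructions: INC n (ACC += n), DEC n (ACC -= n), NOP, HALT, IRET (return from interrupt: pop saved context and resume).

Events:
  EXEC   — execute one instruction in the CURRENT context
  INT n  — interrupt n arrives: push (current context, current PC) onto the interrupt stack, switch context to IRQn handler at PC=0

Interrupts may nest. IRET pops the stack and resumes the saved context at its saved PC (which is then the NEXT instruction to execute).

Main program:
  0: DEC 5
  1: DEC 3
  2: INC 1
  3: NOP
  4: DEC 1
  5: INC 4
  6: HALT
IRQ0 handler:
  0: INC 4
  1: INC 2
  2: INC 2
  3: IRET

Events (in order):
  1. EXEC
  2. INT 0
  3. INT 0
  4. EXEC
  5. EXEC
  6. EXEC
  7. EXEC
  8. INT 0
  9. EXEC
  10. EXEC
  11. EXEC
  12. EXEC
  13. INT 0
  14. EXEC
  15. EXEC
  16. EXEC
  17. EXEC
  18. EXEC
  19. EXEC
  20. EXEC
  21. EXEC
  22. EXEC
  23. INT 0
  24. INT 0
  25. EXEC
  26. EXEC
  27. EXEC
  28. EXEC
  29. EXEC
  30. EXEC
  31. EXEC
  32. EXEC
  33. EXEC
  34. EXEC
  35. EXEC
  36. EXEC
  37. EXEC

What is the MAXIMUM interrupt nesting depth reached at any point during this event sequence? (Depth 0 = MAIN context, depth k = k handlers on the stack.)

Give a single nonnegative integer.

Event 1 (EXEC): [MAIN] PC=0: DEC 5 -> ACC=-5 [depth=0]
Event 2 (INT 0): INT 0 arrives: push (MAIN, PC=1), enter IRQ0 at PC=0 (depth now 1) [depth=1]
Event 3 (INT 0): INT 0 arrives: push (IRQ0, PC=0), enter IRQ0 at PC=0 (depth now 2) [depth=2]
Event 4 (EXEC): [IRQ0] PC=0: INC 4 -> ACC=-1 [depth=2]
Event 5 (EXEC): [IRQ0] PC=1: INC 2 -> ACC=1 [depth=2]
Event 6 (EXEC): [IRQ0] PC=2: INC 2 -> ACC=3 [depth=2]
Event 7 (EXEC): [IRQ0] PC=3: IRET -> resume IRQ0 at PC=0 (depth now 1) [depth=1]
Event 8 (INT 0): INT 0 arrives: push (IRQ0, PC=0), enter IRQ0 at PC=0 (depth now 2) [depth=2]
Event 9 (EXEC): [IRQ0] PC=0: INC 4 -> ACC=7 [depth=2]
Event 10 (EXEC): [IRQ0] PC=1: INC 2 -> ACC=9 [depth=2]
Event 11 (EXEC): [IRQ0] PC=2: INC 2 -> ACC=11 [depth=2]
Event 12 (EXEC): [IRQ0] PC=3: IRET -> resume IRQ0 at PC=0 (depth now 1) [depth=1]
Event 13 (INT 0): INT 0 arrives: push (IRQ0, PC=0), enter IRQ0 at PC=0 (depth now 2) [depth=2]
Event 14 (EXEC): [IRQ0] PC=0: INC 4 -> ACC=15 [depth=2]
Event 15 (EXEC): [IRQ0] PC=1: INC 2 -> ACC=17 [depth=2]
Event 16 (EXEC): [IRQ0] PC=2: INC 2 -> ACC=19 [depth=2]
Event 17 (EXEC): [IRQ0] PC=3: IRET -> resume IRQ0 at PC=0 (depth now 1) [depth=1]
Event 18 (EXEC): [IRQ0] PC=0: INC 4 -> ACC=23 [depth=1]
Event 19 (EXEC): [IRQ0] PC=1: INC 2 -> ACC=25 [depth=1]
Event 20 (EXEC): [IRQ0] PC=2: INC 2 -> ACC=27 [depth=1]
Event 21 (EXEC): [IRQ0] PC=3: IRET -> resume MAIN at PC=1 (depth now 0) [depth=0]
Event 22 (EXEC): [MAIN] PC=1: DEC 3 -> ACC=24 [depth=0]
Event 23 (INT 0): INT 0 arrives: push (MAIN, PC=2), enter IRQ0 at PC=0 (depth now 1) [depth=1]
Event 24 (INT 0): INT 0 arrives: push (IRQ0, PC=0), enter IRQ0 at PC=0 (depth now 2) [depth=2]
Event 25 (EXEC): [IRQ0] PC=0: INC 4 -> ACC=28 [depth=2]
Event 26 (EXEC): [IRQ0] PC=1: INC 2 -> ACC=30 [depth=2]
Event 27 (EXEC): [IRQ0] PC=2: INC 2 -> ACC=32 [depth=2]
Event 28 (EXEC): [IRQ0] PC=3: IRET -> resume IRQ0 at PC=0 (depth now 1) [depth=1]
Event 29 (EXEC): [IRQ0] PC=0: INC 4 -> ACC=36 [depth=1]
Event 30 (EXEC): [IRQ0] PC=1: INC 2 -> ACC=38 [depth=1]
Event 31 (EXEC): [IRQ0] PC=2: INC 2 -> ACC=40 [depth=1]
Event 32 (EXEC): [IRQ0] PC=3: IRET -> resume MAIN at PC=2 (depth now 0) [depth=0]
Event 33 (EXEC): [MAIN] PC=2: INC 1 -> ACC=41 [depth=0]
Event 34 (EXEC): [MAIN] PC=3: NOP [depth=0]
Event 35 (EXEC): [MAIN] PC=4: DEC 1 -> ACC=40 [depth=0]
Event 36 (EXEC): [MAIN] PC=5: INC 4 -> ACC=44 [depth=0]
Event 37 (EXEC): [MAIN] PC=6: HALT [depth=0]
Max depth observed: 2

Answer: 2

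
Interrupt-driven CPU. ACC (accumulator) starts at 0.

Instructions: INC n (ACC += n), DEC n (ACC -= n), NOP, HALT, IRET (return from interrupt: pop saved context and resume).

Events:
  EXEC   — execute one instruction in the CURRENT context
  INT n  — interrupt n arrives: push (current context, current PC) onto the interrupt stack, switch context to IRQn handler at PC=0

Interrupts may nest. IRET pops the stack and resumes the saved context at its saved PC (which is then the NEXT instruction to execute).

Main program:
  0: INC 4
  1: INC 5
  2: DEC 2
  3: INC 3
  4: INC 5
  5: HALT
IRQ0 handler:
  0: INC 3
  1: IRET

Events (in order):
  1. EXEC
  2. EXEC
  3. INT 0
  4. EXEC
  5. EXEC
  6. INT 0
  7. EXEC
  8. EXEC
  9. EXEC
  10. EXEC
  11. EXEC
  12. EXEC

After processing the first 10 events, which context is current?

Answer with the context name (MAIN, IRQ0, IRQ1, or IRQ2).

Answer: MAIN

Derivation:
Event 1 (EXEC): [MAIN] PC=0: INC 4 -> ACC=4
Event 2 (EXEC): [MAIN] PC=1: INC 5 -> ACC=9
Event 3 (INT 0): INT 0 arrives: push (MAIN, PC=2), enter IRQ0 at PC=0 (depth now 1)
Event 4 (EXEC): [IRQ0] PC=0: INC 3 -> ACC=12
Event 5 (EXEC): [IRQ0] PC=1: IRET -> resume MAIN at PC=2 (depth now 0)
Event 6 (INT 0): INT 0 arrives: push (MAIN, PC=2), enter IRQ0 at PC=0 (depth now 1)
Event 7 (EXEC): [IRQ0] PC=0: INC 3 -> ACC=15
Event 8 (EXEC): [IRQ0] PC=1: IRET -> resume MAIN at PC=2 (depth now 0)
Event 9 (EXEC): [MAIN] PC=2: DEC 2 -> ACC=13
Event 10 (EXEC): [MAIN] PC=3: INC 3 -> ACC=16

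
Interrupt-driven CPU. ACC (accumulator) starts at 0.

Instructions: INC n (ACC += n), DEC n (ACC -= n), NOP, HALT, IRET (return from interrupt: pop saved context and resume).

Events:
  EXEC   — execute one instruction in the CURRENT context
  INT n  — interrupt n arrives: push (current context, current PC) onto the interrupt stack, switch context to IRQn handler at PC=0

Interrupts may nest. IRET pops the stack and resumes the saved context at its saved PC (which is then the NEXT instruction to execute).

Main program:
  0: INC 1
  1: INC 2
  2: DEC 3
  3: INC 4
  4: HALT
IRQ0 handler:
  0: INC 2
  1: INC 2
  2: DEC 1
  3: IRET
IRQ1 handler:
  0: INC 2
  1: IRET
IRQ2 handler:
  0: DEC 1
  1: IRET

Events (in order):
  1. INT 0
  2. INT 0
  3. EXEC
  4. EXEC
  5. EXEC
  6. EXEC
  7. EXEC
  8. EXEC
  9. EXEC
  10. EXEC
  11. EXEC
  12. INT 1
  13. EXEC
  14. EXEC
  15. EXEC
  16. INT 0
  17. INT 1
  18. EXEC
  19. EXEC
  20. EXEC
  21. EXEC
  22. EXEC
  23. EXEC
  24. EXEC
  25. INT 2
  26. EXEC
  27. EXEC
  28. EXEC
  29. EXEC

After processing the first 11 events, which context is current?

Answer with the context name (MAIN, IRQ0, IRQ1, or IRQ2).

Answer: MAIN

Derivation:
Event 1 (INT 0): INT 0 arrives: push (MAIN, PC=0), enter IRQ0 at PC=0 (depth now 1)
Event 2 (INT 0): INT 0 arrives: push (IRQ0, PC=0), enter IRQ0 at PC=0 (depth now 2)
Event 3 (EXEC): [IRQ0] PC=0: INC 2 -> ACC=2
Event 4 (EXEC): [IRQ0] PC=1: INC 2 -> ACC=4
Event 5 (EXEC): [IRQ0] PC=2: DEC 1 -> ACC=3
Event 6 (EXEC): [IRQ0] PC=3: IRET -> resume IRQ0 at PC=0 (depth now 1)
Event 7 (EXEC): [IRQ0] PC=0: INC 2 -> ACC=5
Event 8 (EXEC): [IRQ0] PC=1: INC 2 -> ACC=7
Event 9 (EXEC): [IRQ0] PC=2: DEC 1 -> ACC=6
Event 10 (EXEC): [IRQ0] PC=3: IRET -> resume MAIN at PC=0 (depth now 0)
Event 11 (EXEC): [MAIN] PC=0: INC 1 -> ACC=7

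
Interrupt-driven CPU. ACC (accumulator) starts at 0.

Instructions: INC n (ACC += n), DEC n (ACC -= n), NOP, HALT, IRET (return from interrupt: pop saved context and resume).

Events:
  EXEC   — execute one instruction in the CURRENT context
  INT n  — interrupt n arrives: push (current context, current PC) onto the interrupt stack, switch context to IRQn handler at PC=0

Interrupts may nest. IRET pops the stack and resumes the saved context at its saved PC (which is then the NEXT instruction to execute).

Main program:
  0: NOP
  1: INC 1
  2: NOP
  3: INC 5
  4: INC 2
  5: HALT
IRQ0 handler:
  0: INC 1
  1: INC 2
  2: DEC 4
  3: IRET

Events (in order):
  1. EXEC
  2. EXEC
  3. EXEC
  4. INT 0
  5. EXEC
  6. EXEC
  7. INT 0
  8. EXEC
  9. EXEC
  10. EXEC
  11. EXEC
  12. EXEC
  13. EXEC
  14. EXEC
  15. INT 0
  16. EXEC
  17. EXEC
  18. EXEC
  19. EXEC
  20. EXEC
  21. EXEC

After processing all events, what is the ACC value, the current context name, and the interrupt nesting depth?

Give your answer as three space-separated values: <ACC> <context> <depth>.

Event 1 (EXEC): [MAIN] PC=0: NOP
Event 2 (EXEC): [MAIN] PC=1: INC 1 -> ACC=1
Event 3 (EXEC): [MAIN] PC=2: NOP
Event 4 (INT 0): INT 0 arrives: push (MAIN, PC=3), enter IRQ0 at PC=0 (depth now 1)
Event 5 (EXEC): [IRQ0] PC=0: INC 1 -> ACC=2
Event 6 (EXEC): [IRQ0] PC=1: INC 2 -> ACC=4
Event 7 (INT 0): INT 0 arrives: push (IRQ0, PC=2), enter IRQ0 at PC=0 (depth now 2)
Event 8 (EXEC): [IRQ0] PC=0: INC 1 -> ACC=5
Event 9 (EXEC): [IRQ0] PC=1: INC 2 -> ACC=7
Event 10 (EXEC): [IRQ0] PC=2: DEC 4 -> ACC=3
Event 11 (EXEC): [IRQ0] PC=3: IRET -> resume IRQ0 at PC=2 (depth now 1)
Event 12 (EXEC): [IRQ0] PC=2: DEC 4 -> ACC=-1
Event 13 (EXEC): [IRQ0] PC=3: IRET -> resume MAIN at PC=3 (depth now 0)
Event 14 (EXEC): [MAIN] PC=3: INC 5 -> ACC=4
Event 15 (INT 0): INT 0 arrives: push (MAIN, PC=4), enter IRQ0 at PC=0 (depth now 1)
Event 16 (EXEC): [IRQ0] PC=0: INC 1 -> ACC=5
Event 17 (EXEC): [IRQ0] PC=1: INC 2 -> ACC=7
Event 18 (EXEC): [IRQ0] PC=2: DEC 4 -> ACC=3
Event 19 (EXEC): [IRQ0] PC=3: IRET -> resume MAIN at PC=4 (depth now 0)
Event 20 (EXEC): [MAIN] PC=4: INC 2 -> ACC=5
Event 21 (EXEC): [MAIN] PC=5: HALT

Answer: 5 MAIN 0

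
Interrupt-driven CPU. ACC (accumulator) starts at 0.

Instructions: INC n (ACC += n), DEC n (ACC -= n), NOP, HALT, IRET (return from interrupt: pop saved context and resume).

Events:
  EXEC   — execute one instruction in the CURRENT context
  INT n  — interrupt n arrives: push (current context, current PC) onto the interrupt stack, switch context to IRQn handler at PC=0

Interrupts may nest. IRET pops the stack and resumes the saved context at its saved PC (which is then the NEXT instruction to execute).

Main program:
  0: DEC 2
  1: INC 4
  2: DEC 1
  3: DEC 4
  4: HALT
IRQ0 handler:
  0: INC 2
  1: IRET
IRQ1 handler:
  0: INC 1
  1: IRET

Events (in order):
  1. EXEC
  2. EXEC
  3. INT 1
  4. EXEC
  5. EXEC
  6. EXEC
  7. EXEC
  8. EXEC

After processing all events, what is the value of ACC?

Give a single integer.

Event 1 (EXEC): [MAIN] PC=0: DEC 2 -> ACC=-2
Event 2 (EXEC): [MAIN] PC=1: INC 4 -> ACC=2
Event 3 (INT 1): INT 1 arrives: push (MAIN, PC=2), enter IRQ1 at PC=0 (depth now 1)
Event 4 (EXEC): [IRQ1] PC=0: INC 1 -> ACC=3
Event 5 (EXEC): [IRQ1] PC=1: IRET -> resume MAIN at PC=2 (depth now 0)
Event 6 (EXEC): [MAIN] PC=2: DEC 1 -> ACC=2
Event 7 (EXEC): [MAIN] PC=3: DEC 4 -> ACC=-2
Event 8 (EXEC): [MAIN] PC=4: HALT

Answer: -2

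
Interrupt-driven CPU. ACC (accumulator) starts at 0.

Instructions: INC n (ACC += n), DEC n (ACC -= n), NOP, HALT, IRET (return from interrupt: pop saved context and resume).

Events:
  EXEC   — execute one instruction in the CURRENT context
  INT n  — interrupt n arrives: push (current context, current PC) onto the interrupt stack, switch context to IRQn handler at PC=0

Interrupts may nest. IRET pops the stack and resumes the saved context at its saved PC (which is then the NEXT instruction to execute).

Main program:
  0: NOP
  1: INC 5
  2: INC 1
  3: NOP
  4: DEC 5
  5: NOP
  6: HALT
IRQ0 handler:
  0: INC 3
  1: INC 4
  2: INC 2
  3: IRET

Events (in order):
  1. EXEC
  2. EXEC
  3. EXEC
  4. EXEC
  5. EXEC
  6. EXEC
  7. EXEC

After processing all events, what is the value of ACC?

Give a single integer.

Answer: 1

Derivation:
Event 1 (EXEC): [MAIN] PC=0: NOP
Event 2 (EXEC): [MAIN] PC=1: INC 5 -> ACC=5
Event 3 (EXEC): [MAIN] PC=2: INC 1 -> ACC=6
Event 4 (EXEC): [MAIN] PC=3: NOP
Event 5 (EXEC): [MAIN] PC=4: DEC 5 -> ACC=1
Event 6 (EXEC): [MAIN] PC=5: NOP
Event 7 (EXEC): [MAIN] PC=6: HALT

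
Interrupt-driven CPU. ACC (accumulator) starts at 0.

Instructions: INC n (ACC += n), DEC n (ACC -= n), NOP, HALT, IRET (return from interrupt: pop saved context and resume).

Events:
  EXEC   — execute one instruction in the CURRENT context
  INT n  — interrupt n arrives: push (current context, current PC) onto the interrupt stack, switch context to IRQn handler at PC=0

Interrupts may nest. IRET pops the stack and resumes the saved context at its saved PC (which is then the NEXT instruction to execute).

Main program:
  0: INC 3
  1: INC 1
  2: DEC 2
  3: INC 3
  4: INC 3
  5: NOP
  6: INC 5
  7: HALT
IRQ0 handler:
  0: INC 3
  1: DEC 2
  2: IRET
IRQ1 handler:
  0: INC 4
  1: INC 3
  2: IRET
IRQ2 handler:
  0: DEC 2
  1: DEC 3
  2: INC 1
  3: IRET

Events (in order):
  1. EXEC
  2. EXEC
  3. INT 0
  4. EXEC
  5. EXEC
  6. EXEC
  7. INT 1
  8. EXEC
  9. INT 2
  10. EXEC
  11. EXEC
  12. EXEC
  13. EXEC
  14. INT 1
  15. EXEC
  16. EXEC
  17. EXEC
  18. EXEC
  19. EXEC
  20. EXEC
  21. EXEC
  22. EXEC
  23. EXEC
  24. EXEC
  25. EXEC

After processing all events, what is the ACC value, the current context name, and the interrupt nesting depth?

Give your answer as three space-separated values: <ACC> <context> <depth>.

Answer: 24 MAIN 0

Derivation:
Event 1 (EXEC): [MAIN] PC=0: INC 3 -> ACC=3
Event 2 (EXEC): [MAIN] PC=1: INC 1 -> ACC=4
Event 3 (INT 0): INT 0 arrives: push (MAIN, PC=2), enter IRQ0 at PC=0 (depth now 1)
Event 4 (EXEC): [IRQ0] PC=0: INC 3 -> ACC=7
Event 5 (EXEC): [IRQ0] PC=1: DEC 2 -> ACC=5
Event 6 (EXEC): [IRQ0] PC=2: IRET -> resume MAIN at PC=2 (depth now 0)
Event 7 (INT 1): INT 1 arrives: push (MAIN, PC=2), enter IRQ1 at PC=0 (depth now 1)
Event 8 (EXEC): [IRQ1] PC=0: INC 4 -> ACC=9
Event 9 (INT 2): INT 2 arrives: push (IRQ1, PC=1), enter IRQ2 at PC=0 (depth now 2)
Event 10 (EXEC): [IRQ2] PC=0: DEC 2 -> ACC=7
Event 11 (EXEC): [IRQ2] PC=1: DEC 3 -> ACC=4
Event 12 (EXEC): [IRQ2] PC=2: INC 1 -> ACC=5
Event 13 (EXEC): [IRQ2] PC=3: IRET -> resume IRQ1 at PC=1 (depth now 1)
Event 14 (INT 1): INT 1 arrives: push (IRQ1, PC=1), enter IRQ1 at PC=0 (depth now 2)
Event 15 (EXEC): [IRQ1] PC=0: INC 4 -> ACC=9
Event 16 (EXEC): [IRQ1] PC=1: INC 3 -> ACC=12
Event 17 (EXEC): [IRQ1] PC=2: IRET -> resume IRQ1 at PC=1 (depth now 1)
Event 18 (EXEC): [IRQ1] PC=1: INC 3 -> ACC=15
Event 19 (EXEC): [IRQ1] PC=2: IRET -> resume MAIN at PC=2 (depth now 0)
Event 20 (EXEC): [MAIN] PC=2: DEC 2 -> ACC=13
Event 21 (EXEC): [MAIN] PC=3: INC 3 -> ACC=16
Event 22 (EXEC): [MAIN] PC=4: INC 3 -> ACC=19
Event 23 (EXEC): [MAIN] PC=5: NOP
Event 24 (EXEC): [MAIN] PC=6: INC 5 -> ACC=24
Event 25 (EXEC): [MAIN] PC=7: HALT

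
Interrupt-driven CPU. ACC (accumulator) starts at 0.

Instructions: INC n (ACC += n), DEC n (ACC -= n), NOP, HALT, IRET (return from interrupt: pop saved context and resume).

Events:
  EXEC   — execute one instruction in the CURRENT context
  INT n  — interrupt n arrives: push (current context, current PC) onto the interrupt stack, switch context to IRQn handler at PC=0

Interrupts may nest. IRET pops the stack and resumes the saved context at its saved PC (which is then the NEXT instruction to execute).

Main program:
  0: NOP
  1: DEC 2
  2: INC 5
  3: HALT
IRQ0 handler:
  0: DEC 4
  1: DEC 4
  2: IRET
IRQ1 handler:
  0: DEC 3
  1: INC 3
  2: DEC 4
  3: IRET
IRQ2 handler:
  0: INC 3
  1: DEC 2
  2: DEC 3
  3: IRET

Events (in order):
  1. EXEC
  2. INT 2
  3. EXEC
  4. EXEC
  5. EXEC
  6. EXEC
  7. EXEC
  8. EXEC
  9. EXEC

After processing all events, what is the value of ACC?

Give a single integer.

Answer: 1

Derivation:
Event 1 (EXEC): [MAIN] PC=0: NOP
Event 2 (INT 2): INT 2 arrives: push (MAIN, PC=1), enter IRQ2 at PC=0 (depth now 1)
Event 3 (EXEC): [IRQ2] PC=0: INC 3 -> ACC=3
Event 4 (EXEC): [IRQ2] PC=1: DEC 2 -> ACC=1
Event 5 (EXEC): [IRQ2] PC=2: DEC 3 -> ACC=-2
Event 6 (EXEC): [IRQ2] PC=3: IRET -> resume MAIN at PC=1 (depth now 0)
Event 7 (EXEC): [MAIN] PC=1: DEC 2 -> ACC=-4
Event 8 (EXEC): [MAIN] PC=2: INC 5 -> ACC=1
Event 9 (EXEC): [MAIN] PC=3: HALT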